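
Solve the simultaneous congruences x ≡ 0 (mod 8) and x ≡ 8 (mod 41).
8

Using Chinese Remainder Theorem:
M = 8 × 41 = 328
M1 = 41, M2 = 8
y1 = 41^(-1) mod 8 = 1
y2 = 8^(-1) mod 41 = 36
x = (0×41×1 + 8×8×36) mod 328 = 8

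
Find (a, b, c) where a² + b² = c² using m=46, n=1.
(2115, 92, 2117)

Euclid's formula: a = m² - n², b = 2mn, c = m² + n²
m = 46, n = 1
a = 46² - 1² = 2116 - 1 = 2115
b = 2 × 46 × 1 = 92
c = 46² + 1² = 2116 + 1 = 2117
Verification: 2115² + 92² = 4473225 + 8464 = 4481689 = 2117² ✓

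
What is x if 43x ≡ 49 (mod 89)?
x ≡ 86 (mod 89)

gcd(43, 89) = 1, which divides 49, so solutions exist.
Find 43^(-1) mod 89 by the extended Euclidean algorithm:
89 = 2 × 43 + 3  ⟹  3 = (1)·89 + (-2)·43
43 = 14 × 3 + 1  ⟹  1 = (-14)·89 + (29)·43
So (29)·43 ≡ 1 (mod 89), i.e. 43^(-1) ≡ 29 (mod 89).
x ≡ 29 × 49 = 1421 ≡ 86 (mod 89).
Check: 43 × 86 = 3698 ≡ 49 (mod 89).
Unique solution: x ≡ 86 (mod 89)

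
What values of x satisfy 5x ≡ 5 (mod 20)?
x ≡ 1 (mod 4)

gcd(5, 20) = 5, which divides 5, so solutions exist.
Divide through by 5: x ≡ 1 (mod 4).
The coefficient of x is now 1, so x ≡ 1 (mod 4).
Check: 5 × 1 = 5 ≡ 5 (mod 20).
x ≡ 1 (mod 4), giving 5 solutions mod 20.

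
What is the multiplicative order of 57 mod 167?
83

167 is prime, so ord(57) divides φ(167) = 166.
Divisors of 166: 1, 2, 83, 166.
Repeated squaring: 57^1 ≡ 57, 57^2 ≡ 76, 57^4 ≡ 98, 57^8 ≡ 85, 57^16 ≡ 44, 57^32 ≡ 99, 57^64 ≡ 115, 57^128 ≡ 32 (mod 167).
Test 57^d mod 167 for each divisor d in increasing order:
57^1 ≡ 57
57^2 ≡ 76
57^83 = 57^64·57^16·57^2·57^1 ≡ 1  ← first divisor giving 1
The order is 83.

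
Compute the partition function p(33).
10143

p(n) counts ways to write n as a sum of positive integers (order ignored).
Euler's pentagonal recurrence: p(k) = p(k-1) + p(k-2) - p(k-5) - p(k-7) + p(k-12) + p(k-15) - ... (offsets j(3j∓1)/2, signs ++--, p(0)=1, p(<0)=0).
DP table for k = 0..32: p(0)=1, p(1)=1, p(2)=2, p(3)=3, p(4)=5, p(5)=7, p(6)=11, p(7)=15, p(8)=22, p(9)=30, p(10)=42, p(11)=56, p(12)=77, p(13)=101, p(14)=135, p(15)=176, p(16)=231, p(17)=297, p(18)=385, p(19)=490, p(20)=627, p(21)=792, p(22)=1002, p(23)=1255, p(24)=1575, p(25)=1958, p(26)=2436, p(27)=3010, p(28)=3718, p(29)=4565, p(30)=5604, p(31)=6842, p(32)=8349.
Final step: p(33) = p(32) + p(31) - p(28) - p(26) + p(21) + p(18) - p(11) - p(7)
= 8349 + 6842 - 3718 - 2436 + 792 + 385 - 56 - 15
= 10143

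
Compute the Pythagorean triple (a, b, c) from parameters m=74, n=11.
(5355, 1628, 5597)

Euclid's formula: a = m² - n², b = 2mn, c = m² + n²
m = 74, n = 11
a = 74² - 11² = 5476 - 121 = 5355
b = 2 × 74 × 11 = 1628
c = 74² + 11² = 5476 + 121 = 5597
Verification: 5355² + 1628² = 28676025 + 2650384 = 31326409 = 5597² ✓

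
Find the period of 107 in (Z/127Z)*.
3

127 is prime, so ord(107) divides φ(127) = 126.
Divisors of 126: 1, 2, 3, 6, 7, 9, 14, 18, 21, 42, 63, 126.
Repeated squaring: 107^1 ≡ 107, 107^2 ≡ 19, 107^4 ≡ 107, 107^8 ≡ 19, 107^16 ≡ 107, 107^32 ≡ 19, 107^64 ≡ 107 (mod 127).
Test 107^d mod 127 for each divisor d in increasing order:
107^1 ≡ 107
107^2 ≡ 19
107^3 = 107^2·107^1 ≡ 1  ← first divisor giving 1
The order is 3.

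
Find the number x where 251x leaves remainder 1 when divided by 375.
251

gcd(251, 375) = 1, so the inverse exists.
Extended Euclidean algorithm on (375, 251):
375 = 1 × 251 + 124  ⟹  124 = (1)·375 + (-1)·251
251 = 2 × 124 + 3  ⟹  3 = (-2)·375 + (3)·251
124 = 41 × 3 + 1  ⟹  1 = (83)·375 + (-124)·251
So (-124)·251 ≡ 1 (mod 375), i.e. 251^(-1) ≡ -124 ≡ 251 (mod 375).
Check: 251 × 251 = 63001 ≡ 1 (mod 375)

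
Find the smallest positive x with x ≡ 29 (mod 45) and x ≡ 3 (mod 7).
164

Using Chinese Remainder Theorem:
M = 45 × 7 = 315
M1 = 7, M2 = 45
y1 = 7^(-1) mod 45 = 13
y2 = 45^(-1) mod 7 = 5
x = (29×7×13 + 3×45×5) mod 315 = 164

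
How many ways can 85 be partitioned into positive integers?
30167357

p(n) counts ways to write n as a sum of positive integers (order ignored).
Euler's pentagonal recurrence: p(k) = p(k-1) + p(k-2) - p(k-5) - p(k-7) + p(k-12) + p(k-15) - ... (offsets j(3j∓1)/2, signs ++--, p(0)=1, p(<0)=0).
DP table for k = 0..84: p(0)=1, p(1)=1, p(2)=2, p(3)=3, p(4)=5, p(5)=7, p(6)=11, p(7)=15, p(8)=22, p(9)=30, p(10)=42, p(11)=56, p(12)=77, p(13)=101, p(14)=135, p(15)=176, p(16)=231, p(17)=297, p(18)=385, p(19)=490, p(20)=627, p(21)=792, p(22)=1002, p(23)=1255, p(24)=1575, p(25)=1958, p(26)=2436, p(27)=3010, p(28)=3718, p(29)=4565, p(30)=5604, p(31)=6842, p(32)=8349, p(33)=10143, p(34)=12310, p(35)=14883, p(36)=17977, p(37)=21637, p(38)=26015, p(39)=31185, p(40)=37338, p(41)=44583, p(42)=53174, p(43)=63261, p(44)=75175, p(45)=89134, p(46)=105558, p(47)=124754, p(48)=147273, p(49)=173525, p(50)=204226, p(51)=239943, p(52)=281589, p(53)=329931, p(54)=386155, p(55)=451276, p(56)=526823, p(57)=614154, p(58)=715220, p(59)=831820, p(60)=966467, p(61)=1121505, p(62)=1300156, p(63)=1505499, p(64)=1741630, p(65)=2012558, p(66)=2323520, p(67)=2679689, p(68)=3087735, p(69)=3554345, p(70)=4087968, p(71)=4697205, p(72)=5392783, p(73)=6185689, p(74)=7089500, p(75)=8118264, p(76)=9289091, p(77)=10619863, p(78)=12132164, p(79)=13848650, p(80)=15796476, p(81)=18004327, p(82)=20506255, p(83)=23338469, p(84)=26543660.
Final step: p(85) = p(84) + p(83) - p(80) - p(78) + p(73) + p(70) - p(63) - p(59) + p(50) + p(45) - p(34) - p(28) + p(15) + p(8)
= 26543660 + 23338469 - 15796476 - 12132164 + 6185689 + 4087968 - 1505499 - 831820 + 204226 + 89134 - 12310 - 3718 + 176 + 22
= 30167357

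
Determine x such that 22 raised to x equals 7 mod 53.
2

Baby-step giant-step with step n = ⌈√53⌉ = 8.
Baby steps 22^j mod 53 (j:value) for j=0..7: 0:1, 1:22, 2:7, 3:48, 4:49, 5:18, 6:25, 7:20.
h = 7 is already in the table at j=2, so x = 2.
Check: 22^2 ≡ 7 (mod 53).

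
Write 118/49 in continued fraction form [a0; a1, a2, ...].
[2; 2, 2, 4, 2]

Euclidean algorithm steps:
118 = 2 × 49 + 20
49 = 2 × 20 + 9
20 = 2 × 9 + 2
9 = 4 × 2 + 1
2 = 2 × 1 + 0
Continued fraction: [2; 2, 2, 4, 2]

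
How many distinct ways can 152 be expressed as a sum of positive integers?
49686288421

p(n) counts ways to write n as a sum of positive integers (order ignored).
Euler's pentagonal recurrence: p(k) = p(k-1) + p(k-2) - p(k-5) - p(k-7) + p(k-12) + p(k-15) - ... (offsets j(3j∓1)/2, signs ++--, p(0)=1, p(<0)=0).
DP table for k = 0..151: p(0)=1, p(1)=1, p(2)=2, p(3)=3, p(4)=5, p(5)=7, p(6)=11, p(7)=15, p(8)=22, p(9)=30, p(10)=42, p(11)=56, p(12)=77, p(13)=101, p(14)=135, p(15)=176, p(16)=231, p(17)=297, p(18)=385, p(19)=490, p(20)=627, p(21)=792, p(22)=1002, p(23)=1255, p(24)=1575, p(25)=1958, p(26)=2436, p(27)=3010, p(28)=3718, p(29)=4565, p(30)=5604, p(31)=6842, p(32)=8349, p(33)=10143, p(34)=12310, p(35)=14883, p(36)=17977, p(37)=21637, p(38)=26015, p(39)=31185, p(40)=37338, p(41)=44583, p(42)=53174, p(43)=63261, p(44)=75175, p(45)=89134, p(46)=105558, p(47)=124754, p(48)=147273, p(49)=173525, p(50)=204226, p(51)=239943, p(52)=281589, p(53)=329931, p(54)=386155, p(55)=451276, p(56)=526823, p(57)=614154, p(58)=715220, p(59)=831820, p(60)=966467, p(61)=1121505, p(62)=1300156, p(63)=1505499, p(64)=1741630, p(65)=2012558, p(66)=2323520, p(67)=2679689, p(68)=3087735, p(69)=3554345, p(70)=4087968, p(71)=4697205, p(72)=5392783, p(73)=6185689, p(74)=7089500, p(75)=8118264, p(76)=9289091, p(77)=10619863, p(78)=12132164, p(79)=13848650, p(80)=15796476, p(81)=18004327, p(82)=20506255, p(83)=23338469, p(84)=26543660, p(85)=30167357, p(86)=34262962, p(87)=38887673, p(88)=44108109, p(89)=49995925, p(90)=56634173, p(91)=64112359, p(92)=72533807, p(93)=82010177, p(94)=92669720, p(95)=104651419, p(96)=118114304, p(97)=133230930, p(98)=150198136, p(99)=169229875, p(100)=190569292, p(101)=214481126, p(102)=241265379, p(103)=271248950, p(104)=304801365, p(105)=342325709, p(106)=384276336, p(107)=431149389, p(108)=483502844, p(109)=541946240, p(110)=607163746, p(111)=679903203, p(112)=761002156, p(113)=851376628, p(114)=952050665, p(115)=1064144451, p(116)=1188908248, p(117)=1327710076, p(118)=1482074143, p(119)=1653668665, p(120)=1844349560, p(121)=2056148051, p(122)=2291320912, p(123)=2552338241, p(124)=2841940500, p(125)=3163127352, p(126)=3519222692, p(127)=3913864295, p(128)=4351078600, p(129)=4835271870, p(130)=5371315400, p(131)=5964539504, p(132)=6620830889, p(133)=7346629512, p(134)=8149040695, p(135)=9035836076, p(136)=10015581680, p(137)=11097645016, p(138)=12292341831, p(139)=13610949895, p(140)=15065878135, p(141)=16670689208, p(142)=18440293320, p(143)=20390982757, p(144)=22540654445, p(145)=24908858009, p(146)=27517052599, p(147)=30388671978, p(148)=33549419497, p(149)=37027355200, p(150)=40853235313, p(151)=45060624582.
Final step: p(152) = p(151) + p(150) - p(147) - p(145) + p(140) + p(137) - p(130) - p(126) + p(117) + p(112) - p(101) - p(95) + p(82) + p(75) - p(60) - p(52) + p(35) + p(26) - p(7)
= 45060624582 + 40853235313 - 30388671978 - 24908858009 + 15065878135 + 11097645016 - 5371315400 - 3519222692 + 1327710076 + 761002156 - 214481126 - 104651419 + 20506255 + 8118264 - 966467 - 281589 + 14883 + 2436 - 15
= 49686288421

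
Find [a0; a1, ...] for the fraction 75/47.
[1; 1, 1, 2, 9]

Euclidean algorithm steps:
75 = 1 × 47 + 28
47 = 1 × 28 + 19
28 = 1 × 19 + 9
19 = 2 × 9 + 1
9 = 9 × 1 + 0
Continued fraction: [1; 1, 1, 2, 9]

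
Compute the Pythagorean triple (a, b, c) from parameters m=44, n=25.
(1311, 2200, 2561)

Euclid's formula: a = m² - n², b = 2mn, c = m² + n²
m = 44, n = 25
a = 44² - 25² = 1936 - 625 = 1311
b = 2 × 44 × 25 = 2200
c = 44² + 25² = 1936 + 625 = 2561
Verification: 1311² + 2200² = 1718721 + 4840000 = 6558721 = 2561² ✓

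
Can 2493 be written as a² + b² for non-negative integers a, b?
27² + 42² (a=27, b=42)

Factorization: 2493 = 3^2 × 277
By Fermat: n is sum of two squares iff every prime p ≡ 3 (mod 4) appears to even power.
All primes ≡ 3 (mod 4) appear to even power.
Search a = 0, 1, 2, … for 2493 - a² a perfect square: first hit at a = 27: 2493 - 729 = 1764 = 42².
2493 = 27² + 42² = 729 + 1764 ✓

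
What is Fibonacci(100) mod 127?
57

Matrix identity: Q^n = [[F_(n+1), F_n], [F_n, F_(n-1)]] with Q = [[1,1],[1,0]].
n = 100 = 1100100₂. Square-and-multiply, entries mod 127:
Q^1 = [[1,1],[1,0]]
Q^3 = (Q^1)²·Q = [[3,2],[2,1]]
Q^6 = (Q^3)² = [[13,8],[8,5]]
Q^12 = (Q^6)² = [[106,17],[17,89]]
Q^25 = (Q^12)²·Q = [[108,95],[95,13]]
Q^50 = (Q^25)² = [[115,65],[65,50]]
Q^100 = (Q^50)² = [[51,57],[57,121]]
F_100 mod 127 = Q^100[0][1] = 57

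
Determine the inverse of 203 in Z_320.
227

gcd(203, 320) = 1, so the inverse exists.
Extended Euclidean algorithm on (320, 203):
320 = 1 × 203 + 117  ⟹  117 = (1)·320 + (-1)·203
203 = 1 × 117 + 86  ⟹  86 = (-1)·320 + (2)·203
117 = 1 × 86 + 31  ⟹  31 = (2)·320 + (-3)·203
86 = 2 × 31 + 24  ⟹  24 = (-5)·320 + (8)·203
31 = 1 × 24 + 7  ⟹  7 = (7)·320 + (-11)·203
24 = 3 × 7 + 3  ⟹  3 = (-26)·320 + (41)·203
7 = 2 × 3 + 1  ⟹  1 = (59)·320 + (-93)·203
So (-93)·203 ≡ 1 (mod 320), i.e. 203^(-1) ≡ -93 ≡ 227 (mod 320).
Check: 203 × 227 = 46081 ≡ 1 (mod 320)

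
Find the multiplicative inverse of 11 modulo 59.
43

gcd(11, 59) = 1, so the inverse exists.
Extended Euclidean algorithm on (59, 11):
59 = 5 × 11 + 4  ⟹  4 = (1)·59 + (-5)·11
11 = 2 × 4 + 3  ⟹  3 = (-2)·59 + (11)·11
4 = 1 × 3 + 1  ⟹  1 = (3)·59 + (-16)·11
So (-16)·11 ≡ 1 (mod 59), i.e. 11^(-1) ≡ -16 ≡ 43 (mod 59).
Check: 11 × 43 = 473 ≡ 1 (mod 59)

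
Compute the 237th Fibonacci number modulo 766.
524

Matrix identity: Q^n = [[F_(n+1), F_n], [F_n, F_(n-1)]] with Q = [[1,1],[1,0]].
n = 237 = 11101101₂. Square-and-multiply, entries mod 766:
Q^1 = [[1,1],[1,0]]
Q^3 = (Q^1)²·Q = [[3,2],[2,1]]
Q^7 = (Q^3)²·Q = [[21,13],[13,8]]
Q^14 = (Q^7)² = [[610,377],[377,233]]
Q^29 = (Q^14)²·Q = [[164,243],[243,687]]
Q^59 = (Q^29)²·Q = [[126,153],[153,739]]
Q^118 = (Q^59)² = [[219,593],[593,392]]
Q^237 = (Q^118)²·Q = [[529,524],[524,5]]
F_237 mod 766 = Q^237[0][1] = 524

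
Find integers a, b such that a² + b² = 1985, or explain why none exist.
7² + 44² (a=7, b=44)

Factorization: 1985 = 5 × 397
By Fermat: n is sum of two squares iff every prime p ≡ 3 (mod 4) appears to even power.
All primes ≡ 3 (mod 4) appear to even power.
Search a = 0, 1, 2, … for 1985 - a² a perfect square: first hit at a = 7: 1985 - 49 = 1936 = 44².
1985 = 7² + 44² = 49 + 1936 ✓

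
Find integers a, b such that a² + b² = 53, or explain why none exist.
2² + 7² (a=2, b=7)

Factorization: 53 = 53
By Fermat: n is sum of two squares iff every prime p ≡ 3 (mod 4) appears to even power.
All primes ≡ 3 (mod 4) appear to even power.
Search a = 0, 1, 2, … for 53 - a² a perfect square: first hit at a = 2: 53 - 4 = 49 = 7².
53 = 2² + 7² = 4 + 49 ✓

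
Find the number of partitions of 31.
6842

p(n) counts ways to write n as a sum of positive integers (order ignored).
Euler's pentagonal recurrence: p(k) = p(k-1) + p(k-2) - p(k-5) - p(k-7) + p(k-12) + p(k-15) - ... (offsets j(3j∓1)/2, signs ++--, p(0)=1, p(<0)=0).
DP table for k = 0..30: p(0)=1, p(1)=1, p(2)=2, p(3)=3, p(4)=5, p(5)=7, p(6)=11, p(7)=15, p(8)=22, p(9)=30, p(10)=42, p(11)=56, p(12)=77, p(13)=101, p(14)=135, p(15)=176, p(16)=231, p(17)=297, p(18)=385, p(19)=490, p(20)=627, p(21)=792, p(22)=1002, p(23)=1255, p(24)=1575, p(25)=1958, p(26)=2436, p(27)=3010, p(28)=3718, p(29)=4565, p(30)=5604.
Final step: p(31) = p(30) + p(29) - p(26) - p(24) + p(19) + p(16) - p(9) - p(5)
= 5604 + 4565 - 2436 - 1575 + 490 + 231 - 30 - 7
= 6842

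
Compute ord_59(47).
58

59 is prime, so ord(47) divides φ(59) = 58.
Divisors of 58: 1, 2, 29, 58.
Repeated squaring: 47^1 ≡ 47, 47^2 ≡ 26, 47^4 ≡ 27, 47^8 ≡ 21, 47^16 ≡ 28, 47^32 ≡ 17 (mod 59).
Test 47^d mod 59 for each divisor d in increasing order:
47^1 ≡ 47
47^2 ≡ 26
47^29 = 47^16·47^8·47^4·47^1 ≡ 58
47^58 = 47^32·47^16·47^8·47^2 ≡ 1  ← first divisor giving 1
The order is 58.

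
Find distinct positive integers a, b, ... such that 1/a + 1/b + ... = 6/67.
1/12 + 1/161 + 1/129444

Greedy algorithm:
6/67: ceiling(67/6) = 12, use 1/12
5/804: ceiling(804/5) = 161, use 1/161
1/129444: ceiling(129444/1) = 129444, use 1/129444
Result: 6/67 = 1/12 + 1/161 + 1/129444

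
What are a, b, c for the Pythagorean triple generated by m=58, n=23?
(2835, 2668, 3893)

Euclid's formula: a = m² - n², b = 2mn, c = m² + n²
m = 58, n = 23
a = 58² - 23² = 3364 - 529 = 2835
b = 2 × 58 × 23 = 2668
c = 58² + 23² = 3364 + 529 = 3893
Verification: 2835² + 2668² = 8037225 + 7118224 = 15155449 = 3893² ✓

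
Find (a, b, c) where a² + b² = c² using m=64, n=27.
(3367, 3456, 4825)

Euclid's formula: a = m² - n², b = 2mn, c = m² + n²
m = 64, n = 27
a = 64² - 27² = 4096 - 729 = 3367
b = 2 × 64 × 27 = 3456
c = 64² + 27² = 4096 + 729 = 4825
Verification: 3367² + 3456² = 11336689 + 11943936 = 23280625 = 4825² ✓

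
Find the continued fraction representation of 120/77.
[1; 1, 1, 3, 1, 3, 2]

Euclidean algorithm steps:
120 = 1 × 77 + 43
77 = 1 × 43 + 34
43 = 1 × 34 + 9
34 = 3 × 9 + 7
9 = 1 × 7 + 2
7 = 3 × 2 + 1
2 = 2 × 1 + 0
Continued fraction: [1; 1, 1, 3, 1, 3, 2]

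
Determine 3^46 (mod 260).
29

Repeated squaring. Binary of 46 = 101110.
3^1 ≡ 3 (mod 260); 3^2 ≡ 9 (mod 260); 3^4 ≡ 81 (mod 260); 3^8 ≡ 61 (mod 260); 3^16 ≡ 81 (mod 260); 3^32 ≡ 61 (mod 260)
3^46 = 3^2 × 3^4 × 3^8 × 3^32 ≡ 29 (mod 260)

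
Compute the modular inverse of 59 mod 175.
89

gcd(59, 175) = 1, so the inverse exists.
Extended Euclidean algorithm on (175, 59):
175 = 2 × 59 + 57  ⟹  57 = (1)·175 + (-2)·59
59 = 1 × 57 + 2  ⟹  2 = (-1)·175 + (3)·59
57 = 28 × 2 + 1  ⟹  1 = (29)·175 + (-86)·59
So (-86)·59 ≡ 1 (mod 175), i.e. 59^(-1) ≡ -86 ≡ 89 (mod 175).
Check: 59 × 89 = 5251 ≡ 1 (mod 175)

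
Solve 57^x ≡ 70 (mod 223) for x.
31

Baby-step giant-step with step n = ⌈√223⌉ = 15.
Baby steps 57^j mod 223 (j:value) for j=0..14: 0:1, 1:57, 2:127, 3:103, 4:73, 5:147, 6:128, 7:160, 8:200, 9:27, 10:201, 11:84, 12:105, 13:187, 14:178.
Giant-step multiplier: 57^(-15) ≡ 57^(222-15) = 57^207 ≡ 221 (mod 223).
Giant steps γ_i = 70·221^i mod 223: γ_0=70, γ_1=83, γ_2=57 (in table at j=1).
x = i·n + j = 2·15 + 1 = 31.
Check: 57^31 ≡ 70 (mod 223).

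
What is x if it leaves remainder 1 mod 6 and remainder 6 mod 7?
13

Using Chinese Remainder Theorem:
M = 6 × 7 = 42
M1 = 7, M2 = 6
y1 = 7^(-1) mod 6 = 1
y2 = 6^(-1) mod 7 = 6
x = (1×7×1 + 6×6×6) mod 42 = 13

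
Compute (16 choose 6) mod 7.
0

Using Lucas' theorem:
Write n=16 and k=6 in base 7:
n in base 7: [2, 2]
k in base 7: [0, 6]
C(16,6) mod 7 = ∏ C(n_i, k_i) mod 7
Digit binomials (mod 7): C(2,0) = 1; C(2,6) = 0 (k_i > n_i)
Product: 1 × 0 = 0 ≡ 0 (mod 7)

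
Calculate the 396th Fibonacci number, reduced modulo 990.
162

Matrix identity: Q^n = [[F_(n+1), F_n], [F_n, F_(n-1)]] with Q = [[1,1],[1,0]].
n = 396 = 110001100₂. Square-and-multiply, entries mod 990:
Q^1 = [[1,1],[1,0]]
Q^3 = (Q^1)²·Q = [[3,2],[2,1]]
Q^6 = (Q^3)² = [[13,8],[8,5]]
Q^12 = (Q^6)² = [[233,144],[144,89]]
Q^24 = (Q^12)² = [[775,828],[828,937]]
Q^49 = (Q^24)²·Q = [[55,199],[199,846]]
Q^99 = (Q^49)²·Q = [[165,56],[56,109]]
Q^198 = (Q^99)² = [[661,494],[494,167]]
Q^396 = (Q^198)² = [[827,162],[162,665]]
F_396 mod 990 = Q^396[0][1] = 162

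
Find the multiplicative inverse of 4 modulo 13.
10

gcd(4, 13) = 1, so the inverse exists.
Extended Euclidean algorithm on (13, 4):
13 = 3 × 4 + 1  ⟹  1 = (1)·13 + (-3)·4
So (-3)·4 ≡ 1 (mod 13), i.e. 4^(-1) ≡ -3 ≡ 10 (mod 13).
Check: 4 × 10 = 40 ≡ 1 (mod 13)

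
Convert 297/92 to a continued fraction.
[3; 4, 2, 1, 1, 1, 2]

Euclidean algorithm steps:
297 = 3 × 92 + 21
92 = 4 × 21 + 8
21 = 2 × 8 + 5
8 = 1 × 5 + 3
5 = 1 × 3 + 2
3 = 1 × 2 + 1
2 = 2 × 1 + 0
Continued fraction: [3; 4, 2, 1, 1, 1, 2]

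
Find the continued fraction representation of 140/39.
[3; 1, 1, 2, 3, 2]

Euclidean algorithm steps:
140 = 3 × 39 + 23
39 = 1 × 23 + 16
23 = 1 × 16 + 7
16 = 2 × 7 + 2
7 = 3 × 2 + 1
2 = 2 × 1 + 0
Continued fraction: [3; 1, 1, 2, 3, 2]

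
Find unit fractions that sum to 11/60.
1/6 + 1/60

Greedy algorithm:
11/60: ceiling(60/11) = 6, use 1/6
1/60: ceiling(60/1) = 60, use 1/60
Result: 11/60 = 1/6 + 1/60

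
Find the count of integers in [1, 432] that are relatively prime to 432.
144

432 = 2^4 × 3^3
φ(n) = n × ∏(1 - 1/p) for each prime p dividing n
φ(432) = 432 × (1 - 1/2) × (1 - 1/3) = 144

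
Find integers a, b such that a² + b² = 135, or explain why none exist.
Not possible

Factorization: 135 = 3^3 × 5
By Fermat: n is sum of two squares iff every prime p ≡ 3 (mod 4) appears to even power.
Prime(s) ≡ 3 (mod 4) with odd exponent: [(3, 3)]
Therefore 135 cannot be expressed as a² + b².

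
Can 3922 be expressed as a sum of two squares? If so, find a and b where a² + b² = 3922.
21² + 59² (a=21, b=59)

Factorization: 3922 = 2 × 37 × 53
By Fermat: n is sum of two squares iff every prime p ≡ 3 (mod 4) appears to even power.
All primes ≡ 3 (mod 4) appear to even power.
Search a = 0, 1, 2, … for 3922 - a² a perfect square: first hit at a = 21: 3922 - 441 = 3481 = 59².
3922 = 21² + 59² = 441 + 3481 ✓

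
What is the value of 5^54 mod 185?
110

Repeated squaring. Binary of 54 = 110110.
5^1 ≡ 5 (mod 185); 5^2 ≡ 25 (mod 185); 5^4 ≡ 70 (mod 185); 5^8 ≡ 90 (mod 185); 5^16 ≡ 145 (mod 185); 5^32 ≡ 120 (mod 185)
5^54 = 5^2 × 5^4 × 5^16 × 5^32 ≡ 110 (mod 185)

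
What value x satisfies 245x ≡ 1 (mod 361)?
28

gcd(245, 361) = 1, so the inverse exists.
Extended Euclidean algorithm on (361, 245):
361 = 1 × 245 + 116  ⟹  116 = (1)·361 + (-1)·245
245 = 2 × 116 + 13  ⟹  13 = (-2)·361 + (3)·245
116 = 8 × 13 + 12  ⟹  12 = (17)·361 + (-25)·245
13 = 1 × 12 + 1  ⟹  1 = (-19)·361 + (28)·245
So (28)·245 ≡ 1 (mod 361), i.e. 245^(-1) ≡ 28 (mod 361).
Check: 245 × 28 = 6860 ≡ 1 (mod 361)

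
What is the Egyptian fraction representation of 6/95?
1/16 + 1/1520

Greedy algorithm:
6/95: ceiling(95/6) = 16, use 1/16
1/1520: ceiling(1520/1) = 1520, use 1/1520
Result: 6/95 = 1/16 + 1/1520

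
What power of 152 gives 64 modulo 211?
198

Baby-step giant-step with step n = ⌈√211⌉ = 15.
Baby steps 152^j mod 211 (j:value) for j=0..14: 0:1, 1:152, 2:105, 3:135, 4:53, 5:38, 6:79, 7:192, 8:66, 9:115, 10:178, 11:48, 12:122, 13:187, 14:150.
Giant-step multiplier: 152^(-15) ≡ 152^(210-15) = 152^195 ≡ 88 (mod 211).
Giant steps γ_i = 64·88^i mod 211: γ_0=64, γ_1=146, γ_2=188, γ_3=86, γ_4=183, γ_5=68, γ_6=76, γ_7=147, γ_8=65, γ_9=23, γ_10=125, γ_11=28, γ_12=143, γ_13=135 (in table at j=3).
x = i·n + j = 13·15 + 3 = 198.
Check: 152^198 ≡ 64 (mod 211).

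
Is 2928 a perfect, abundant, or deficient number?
abundant

Proper divisors of 2928: sum = 1 + 2 + 3 + 4 + 6 + 8 + 12 + 16 + ... + 488 + 732 + 976 + 1464 (19 divisors) = 4760
Since 4760 > 2928, 2928 is abundant.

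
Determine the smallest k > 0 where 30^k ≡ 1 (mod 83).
41

83 is prime, so ord(30) divides φ(83) = 82.
Divisors of 82: 1, 2, 41, 82.
Repeated squaring: 30^1 ≡ 30, 30^2 ≡ 70, 30^4 ≡ 3, 30^8 ≡ 9, 30^16 ≡ 81, 30^32 ≡ 4, 30^64 ≡ 16 (mod 83).
Test 30^d mod 83 for each divisor d in increasing order:
30^1 ≡ 30
30^2 ≡ 70
30^41 = 30^32·30^8·30^1 ≡ 1  ← first divisor giving 1
The order is 41.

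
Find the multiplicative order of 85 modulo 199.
22

199 is prime, so ord(85) divides φ(199) = 198.
Divisors of 198: 1, 2, 3, 6, 9, 11, 18, 22, 33, 66, 99, 198.
Repeated squaring: 85^1 ≡ 85, 85^2 ≡ 61, 85^4 ≡ 139, 85^8 ≡ 18, 85^16 ≡ 125, 85^32 ≡ 103, 85^64 ≡ 62, 85^128 ≡ 63 (mod 199).
Test 85^d mod 199 for each divisor d in increasing order:
85^1 ≡ 85
85^2 ≡ 61
85^3 = 85^2·85^1 ≡ 11
85^6 = 85^4·85^2 ≡ 121
85^9 = 85^8·85^1 ≡ 137
85^11 = 85^8·85^2·85^1 ≡ 198
85^18 = 85^16·85^2 ≡ 63
85^22 = 85^16·85^4·85^2 ≡ 1  ← first divisor giving 1
The order is 22.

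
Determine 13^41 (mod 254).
145

Repeated squaring. Binary of 41 = 101001.
13^1 ≡ 13 (mod 254); 13^2 ≡ 169 (mod 254); 13^4 ≡ 113 (mod 254); 13^8 ≡ 69 (mod 254); 13^16 ≡ 189 (mod 254); 13^32 ≡ 161 (mod 254)
13^41 = 13^1 × 13^8 × 13^32 ≡ 145 (mod 254)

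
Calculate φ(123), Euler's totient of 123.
80

123 = 3 × 41
φ(n) = n × ∏(1 - 1/p) for each prime p dividing n
φ(123) = 123 × (1 - 1/3) × (1 - 1/41) = 80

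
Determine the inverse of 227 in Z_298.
277

gcd(227, 298) = 1, so the inverse exists.
Extended Euclidean algorithm on (298, 227):
298 = 1 × 227 + 71  ⟹  71 = (1)·298 + (-1)·227
227 = 3 × 71 + 14  ⟹  14 = (-3)·298 + (4)·227
71 = 5 × 14 + 1  ⟹  1 = (16)·298 + (-21)·227
So (-21)·227 ≡ 1 (mod 298), i.e. 227^(-1) ≡ -21 ≡ 277 (mod 298).
Check: 227 × 277 = 62879 ≡ 1 (mod 298)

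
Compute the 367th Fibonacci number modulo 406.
379

Matrix identity: Q^n = [[F_(n+1), F_n], [F_n, F_(n-1)]] with Q = [[1,1],[1,0]].
n = 367 = 101101111₂. Square-and-multiply, entries mod 406:
Q^1 = [[1,1],[1,0]]
Q^2 = (Q^1)² = [[2,1],[1,1]]
Q^5 = (Q^2)²·Q = [[8,5],[5,3]]
Q^11 = (Q^5)²·Q = [[144,89],[89,55]]
Q^22 = (Q^11)² = [[237,253],[253,390]]
Q^45 = (Q^22)²·Q = [[293,2],[2,291]]
Q^91 = (Q^45)²·Q = [[137,187],[187,356]]
Q^183 = (Q^91)²·Q = [[175,146],[146,29]]
Q^367 = (Q^183)²·Q = [[119,379],[379,146]]
F_367 mod 406 = Q^367[0][1] = 379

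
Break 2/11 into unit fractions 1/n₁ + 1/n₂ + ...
1/6 + 1/66

Greedy algorithm:
2/11: ceiling(11/2) = 6, use 1/6
1/66: ceiling(66/1) = 66, use 1/66
Result: 2/11 = 1/6 + 1/66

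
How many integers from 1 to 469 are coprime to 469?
396

469 = 7 × 67
φ(n) = n × ∏(1 - 1/p) for each prime p dividing n
φ(469) = 469 × (1 - 1/7) × (1 - 1/67) = 396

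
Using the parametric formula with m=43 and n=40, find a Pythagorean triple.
(249, 3440, 3449)

Euclid's formula: a = m² - n², b = 2mn, c = m² + n²
m = 43, n = 40
a = 43² - 40² = 1849 - 1600 = 249
b = 2 × 43 × 40 = 3440
c = 43² + 40² = 1849 + 1600 = 3449
Verification: 249² + 3440² = 62001 + 11833600 = 11895601 = 3449² ✓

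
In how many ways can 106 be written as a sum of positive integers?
384276336

p(n) counts ways to write n as a sum of positive integers (order ignored).
Euler's pentagonal recurrence: p(k) = p(k-1) + p(k-2) - p(k-5) - p(k-7) + p(k-12) + p(k-15) - ... (offsets j(3j∓1)/2, signs ++--, p(0)=1, p(<0)=0).
DP table for k = 0..105: p(0)=1, p(1)=1, p(2)=2, p(3)=3, p(4)=5, p(5)=7, p(6)=11, p(7)=15, p(8)=22, p(9)=30, p(10)=42, p(11)=56, p(12)=77, p(13)=101, p(14)=135, p(15)=176, p(16)=231, p(17)=297, p(18)=385, p(19)=490, p(20)=627, p(21)=792, p(22)=1002, p(23)=1255, p(24)=1575, p(25)=1958, p(26)=2436, p(27)=3010, p(28)=3718, p(29)=4565, p(30)=5604, p(31)=6842, p(32)=8349, p(33)=10143, p(34)=12310, p(35)=14883, p(36)=17977, p(37)=21637, p(38)=26015, p(39)=31185, p(40)=37338, p(41)=44583, p(42)=53174, p(43)=63261, p(44)=75175, p(45)=89134, p(46)=105558, p(47)=124754, p(48)=147273, p(49)=173525, p(50)=204226, p(51)=239943, p(52)=281589, p(53)=329931, p(54)=386155, p(55)=451276, p(56)=526823, p(57)=614154, p(58)=715220, p(59)=831820, p(60)=966467, p(61)=1121505, p(62)=1300156, p(63)=1505499, p(64)=1741630, p(65)=2012558, p(66)=2323520, p(67)=2679689, p(68)=3087735, p(69)=3554345, p(70)=4087968, p(71)=4697205, p(72)=5392783, p(73)=6185689, p(74)=7089500, p(75)=8118264, p(76)=9289091, p(77)=10619863, p(78)=12132164, p(79)=13848650, p(80)=15796476, p(81)=18004327, p(82)=20506255, p(83)=23338469, p(84)=26543660, p(85)=30167357, p(86)=34262962, p(87)=38887673, p(88)=44108109, p(89)=49995925, p(90)=56634173, p(91)=64112359, p(92)=72533807, p(93)=82010177, p(94)=92669720, p(95)=104651419, p(96)=118114304, p(97)=133230930, p(98)=150198136, p(99)=169229875, p(100)=190569292, p(101)=214481126, p(102)=241265379, p(103)=271248950, p(104)=304801365, p(105)=342325709.
Final step: p(106) = p(105) + p(104) - p(101) - p(99) + p(94) + p(91) - p(84) - p(80) + p(71) + p(66) - p(55) - p(49) + p(36) + p(29) - p(14) - p(6)
= 342325709 + 304801365 - 214481126 - 169229875 + 92669720 + 64112359 - 26543660 - 15796476 + 4697205 + 2323520 - 451276 - 173525 + 17977 + 4565 - 135 - 11
= 384276336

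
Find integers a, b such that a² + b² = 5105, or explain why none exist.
8² + 71² (a=8, b=71)

Factorization: 5105 = 5 × 1021
By Fermat: n is sum of two squares iff every prime p ≡ 3 (mod 4) appears to even power.
All primes ≡ 3 (mod 4) appear to even power.
Search a = 0, 1, 2, … for 5105 - a² a perfect square: first hit at a = 8: 5105 - 64 = 5041 = 71².
5105 = 8² + 71² = 64 + 5041 ✓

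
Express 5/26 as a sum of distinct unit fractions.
1/6 + 1/39

Greedy algorithm:
5/26: ceiling(26/5) = 6, use 1/6
1/39: ceiling(39/1) = 39, use 1/39
Result: 5/26 = 1/6 + 1/39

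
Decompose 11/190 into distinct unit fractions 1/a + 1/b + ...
1/18 + 1/428 + 1/365940

Greedy algorithm:
11/190: ceiling(190/11) = 18, use 1/18
2/855: ceiling(855/2) = 428, use 1/428
1/365940: ceiling(365940/1) = 365940, use 1/365940
Result: 11/190 = 1/18 + 1/428 + 1/365940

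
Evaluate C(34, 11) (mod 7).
4

Using Lucas' theorem:
Write n=34 and k=11 in base 7:
n in base 7: [4, 6]
k in base 7: [1, 4]
C(34,11) mod 7 = ∏ C(n_i, k_i) mod 7
Digit binomials (mod 7): C(4,1) = 4; C(6,4) = 15 ≡ 1
Product: 4 × 1 = 4 ≡ 4 (mod 7)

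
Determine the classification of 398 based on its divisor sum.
deficient

Proper divisors of 398: sum = 1 + 2 + 199 = 202
Since 202 < 398, 398 is deficient.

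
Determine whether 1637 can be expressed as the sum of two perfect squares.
26² + 31² (a=26, b=31)

Factorization: 1637 = 1637
By Fermat: n is sum of two squares iff every prime p ≡ 3 (mod 4) appears to even power.
All primes ≡ 3 (mod 4) appear to even power.
Search a = 0, 1, 2, … for 1637 - a² a perfect square: first hit at a = 26: 1637 - 676 = 961 = 31².
1637 = 26² + 31² = 676 + 961 ✓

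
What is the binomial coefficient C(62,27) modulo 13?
8

Using Lucas' theorem:
Write n=62 and k=27 in base 13:
n in base 13: [4, 10]
k in base 13: [2, 1]
C(62,27) mod 13 = ∏ C(n_i, k_i) mod 13
Digit binomials (mod 13): C(4,2) = 6; C(10,1) = 10
Product: 6 × 10 = 60 ≡ 8 (mod 13)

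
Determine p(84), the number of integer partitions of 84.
26543660

p(n) counts ways to write n as a sum of positive integers (order ignored).
Euler's pentagonal recurrence: p(k) = p(k-1) + p(k-2) - p(k-5) - p(k-7) + p(k-12) + p(k-15) - ... (offsets j(3j∓1)/2, signs ++--, p(0)=1, p(<0)=0).
DP table for k = 0..83: p(0)=1, p(1)=1, p(2)=2, p(3)=3, p(4)=5, p(5)=7, p(6)=11, p(7)=15, p(8)=22, p(9)=30, p(10)=42, p(11)=56, p(12)=77, p(13)=101, p(14)=135, p(15)=176, p(16)=231, p(17)=297, p(18)=385, p(19)=490, p(20)=627, p(21)=792, p(22)=1002, p(23)=1255, p(24)=1575, p(25)=1958, p(26)=2436, p(27)=3010, p(28)=3718, p(29)=4565, p(30)=5604, p(31)=6842, p(32)=8349, p(33)=10143, p(34)=12310, p(35)=14883, p(36)=17977, p(37)=21637, p(38)=26015, p(39)=31185, p(40)=37338, p(41)=44583, p(42)=53174, p(43)=63261, p(44)=75175, p(45)=89134, p(46)=105558, p(47)=124754, p(48)=147273, p(49)=173525, p(50)=204226, p(51)=239943, p(52)=281589, p(53)=329931, p(54)=386155, p(55)=451276, p(56)=526823, p(57)=614154, p(58)=715220, p(59)=831820, p(60)=966467, p(61)=1121505, p(62)=1300156, p(63)=1505499, p(64)=1741630, p(65)=2012558, p(66)=2323520, p(67)=2679689, p(68)=3087735, p(69)=3554345, p(70)=4087968, p(71)=4697205, p(72)=5392783, p(73)=6185689, p(74)=7089500, p(75)=8118264, p(76)=9289091, p(77)=10619863, p(78)=12132164, p(79)=13848650, p(80)=15796476, p(81)=18004327, p(82)=20506255, p(83)=23338469.
Final step: p(84) = p(83) + p(82) - p(79) - p(77) + p(72) + p(69) - p(62) - p(58) + p(49) + p(44) - p(33) - p(27) + p(14) + p(7)
= 23338469 + 20506255 - 13848650 - 10619863 + 5392783 + 3554345 - 1300156 - 715220 + 173525 + 75175 - 10143 - 3010 + 135 + 15
= 26543660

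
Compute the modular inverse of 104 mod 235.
174

gcd(104, 235) = 1, so the inverse exists.
Extended Euclidean algorithm on (235, 104):
235 = 2 × 104 + 27  ⟹  27 = (1)·235 + (-2)·104
104 = 3 × 27 + 23  ⟹  23 = (-3)·235 + (7)·104
27 = 1 × 23 + 4  ⟹  4 = (4)·235 + (-9)·104
23 = 5 × 4 + 3  ⟹  3 = (-23)·235 + (52)·104
4 = 1 × 3 + 1  ⟹  1 = (27)·235 + (-61)·104
So (-61)·104 ≡ 1 (mod 235), i.e. 104^(-1) ≡ -61 ≡ 174 (mod 235).
Check: 104 × 174 = 18096 ≡ 1 (mod 235)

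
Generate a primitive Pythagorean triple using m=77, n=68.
(1305, 10472, 10553)

Euclid's formula: a = m² - n², b = 2mn, c = m² + n²
m = 77, n = 68
a = 77² - 68² = 5929 - 4624 = 1305
b = 2 × 77 × 68 = 10472
c = 77² + 68² = 5929 + 4624 = 10553
Verification: 1305² + 10472² = 1703025 + 109662784 = 111365809 = 10553² ✓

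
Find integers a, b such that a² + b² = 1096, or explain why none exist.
14² + 30² (a=14, b=30)

Factorization: 1096 = 2^3 × 137
By Fermat: n is sum of two squares iff every prime p ≡ 3 (mod 4) appears to even power.
All primes ≡ 3 (mod 4) appear to even power.
Search a = 0, 1, 2, … for 1096 - a² a perfect square: first hit at a = 14: 1096 - 196 = 900 = 30².
1096 = 14² + 30² = 196 + 900 ✓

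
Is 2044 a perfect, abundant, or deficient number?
abundant

Proper divisors of 2044: sum = 1 + 2 + 4 + 7 + 14 + 28 + 73 + 146 + 292 + 511 + 1022 = 2100
Since 2100 > 2044, 2044 is abundant.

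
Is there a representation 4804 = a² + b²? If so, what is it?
48² + 50² (a=48, b=50)

Factorization: 4804 = 2^2 × 1201
By Fermat: n is sum of two squares iff every prime p ≡ 3 (mod 4) appears to even power.
All primes ≡ 3 (mod 4) appear to even power.
Search a = 0, 1, 2, … for 4804 - a² a perfect square: first hit at a = 48: 4804 - 2304 = 2500 = 50².
4804 = 48² + 50² = 2304 + 2500 ✓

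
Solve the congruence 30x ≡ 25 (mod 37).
x ≡ 7 (mod 37)

gcd(30, 37) = 1, which divides 25, so solutions exist.
Find 30^(-1) mod 37 by the extended Euclidean algorithm:
37 = 1 × 30 + 7  ⟹  7 = (1)·37 + (-1)·30
30 = 4 × 7 + 2  ⟹  2 = (-4)·37 + (5)·30
7 = 3 × 2 + 1  ⟹  1 = (13)·37 + (-16)·30
So (-16)·30 ≡ 1 (mod 37), i.e. 30^(-1) ≡ -16 ≡ 21 (mod 37).
x ≡ 21 × 25 = 525 ≡ 7 (mod 37).
Check: 30 × 7 = 210 ≡ 25 (mod 37).
Unique solution: x ≡ 7 (mod 37)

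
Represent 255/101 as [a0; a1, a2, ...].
[2; 1, 1, 9, 1, 1, 2]

Euclidean algorithm steps:
255 = 2 × 101 + 53
101 = 1 × 53 + 48
53 = 1 × 48 + 5
48 = 9 × 5 + 3
5 = 1 × 3 + 2
3 = 1 × 2 + 1
2 = 2 × 1 + 0
Continued fraction: [2; 1, 1, 9, 1, 1, 2]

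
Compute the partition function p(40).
37338

p(n) counts ways to write n as a sum of positive integers (order ignored).
Euler's pentagonal recurrence: p(k) = p(k-1) + p(k-2) - p(k-5) - p(k-7) + p(k-12) + p(k-15) - ... (offsets j(3j∓1)/2, signs ++--, p(0)=1, p(<0)=0).
DP table for k = 0..39: p(0)=1, p(1)=1, p(2)=2, p(3)=3, p(4)=5, p(5)=7, p(6)=11, p(7)=15, p(8)=22, p(9)=30, p(10)=42, p(11)=56, p(12)=77, p(13)=101, p(14)=135, p(15)=176, p(16)=231, p(17)=297, p(18)=385, p(19)=490, p(20)=627, p(21)=792, p(22)=1002, p(23)=1255, p(24)=1575, p(25)=1958, p(26)=2436, p(27)=3010, p(28)=3718, p(29)=4565, p(30)=5604, p(31)=6842, p(32)=8349, p(33)=10143, p(34)=12310, p(35)=14883, p(36)=17977, p(37)=21637, p(38)=26015, p(39)=31185.
Final step: p(40) = p(39) + p(38) - p(35) - p(33) + p(28) + p(25) - p(18) - p(14) + p(5) + p(0)
= 31185 + 26015 - 14883 - 10143 + 3718 + 1958 - 385 - 135 + 7 + 1
= 37338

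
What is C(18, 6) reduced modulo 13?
0

Using Lucas' theorem:
Write n=18 and k=6 in base 13:
n in base 13: [1, 5]
k in base 13: [0, 6]
C(18,6) mod 13 = ∏ C(n_i, k_i) mod 13
Digit binomials (mod 13): C(1,0) = 1; C(5,6) = 0 (k_i > n_i)
Product: 1 × 0 = 0 ≡ 0 (mod 13)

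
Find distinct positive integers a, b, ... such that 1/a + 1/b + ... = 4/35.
1/9 + 1/315

Greedy algorithm:
4/35: ceiling(35/4) = 9, use 1/9
1/315: ceiling(315/1) = 315, use 1/315
Result: 4/35 = 1/9 + 1/315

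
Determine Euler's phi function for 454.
226

454 = 2 × 227
φ(n) = n × ∏(1 - 1/p) for each prime p dividing n
φ(454) = 454 × (1 - 1/2) × (1 - 1/227) = 226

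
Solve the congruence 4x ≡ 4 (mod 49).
x ≡ 1 (mod 49)

gcd(4, 49) = 1, which divides 4, so solutions exist.
Find 4^(-1) mod 49 by the extended Euclidean algorithm:
49 = 12 × 4 + 1  ⟹  1 = (1)·49 + (-12)·4
So (-12)·4 ≡ 1 (mod 49), i.e. 4^(-1) ≡ -12 ≡ 37 (mod 49).
x ≡ 37 × 4 = 148 ≡ 1 (mod 49).
Check: 4 × 1 = 4 ≡ 4 (mod 49).
Unique solution: x ≡ 1 (mod 49)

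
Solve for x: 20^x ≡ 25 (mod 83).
16

Baby-step giant-step with step n = ⌈√83⌉ = 10.
Baby steps 20^j mod 83 (j:value) for j=0..9: 0:1, 1:20, 2:68, 3:32, 4:59, 5:18, 6:28, 7:62, 8:78, 9:66.
Giant-step multiplier: 20^(-10) ≡ 20^(82-10) = 20^72 ≡ 31 (mod 83).
Giant steps γ_i = 25·31^i mod 83: γ_0=25, γ_1=28 (in table at j=6).
x = i·n + j = 1·10 + 6 = 16.
Check: 20^16 ≡ 25 (mod 83).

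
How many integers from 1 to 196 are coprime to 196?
84

196 = 2^2 × 7^2
φ(n) = n × ∏(1 - 1/p) for each prime p dividing n
φ(196) = 196 × (1 - 1/2) × (1 - 1/7) = 84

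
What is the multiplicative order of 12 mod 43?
42

43 is prime, so ord(12) divides φ(43) = 42.
Divisors of 42: 1, 2, 3, 6, 7, 14, 21, 42.
Repeated squaring: 12^1 ≡ 12, 12^2 ≡ 15, 12^4 ≡ 10, 12^8 ≡ 14, 12^16 ≡ 24, 12^32 ≡ 17 (mod 43).
Test 12^d mod 43 for each divisor d in increasing order:
12^1 ≡ 12
12^2 ≡ 15
12^3 = 12^2·12^1 ≡ 8
12^6 = 12^4·12^2 ≡ 21
12^7 = 12^4·12^2·12^1 ≡ 37
12^14 = 12^8·12^4·12^2 ≡ 36
12^21 = 12^16·12^4·12^1 ≡ 42
12^42 = 12^32·12^8·12^2 ≡ 1  ← first divisor giving 1
The order is 42.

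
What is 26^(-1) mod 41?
30

gcd(26, 41) = 1, so the inverse exists.
Extended Euclidean algorithm on (41, 26):
41 = 1 × 26 + 15  ⟹  15 = (1)·41 + (-1)·26
26 = 1 × 15 + 11  ⟹  11 = (-1)·41 + (2)·26
15 = 1 × 11 + 4  ⟹  4 = (2)·41 + (-3)·26
11 = 2 × 4 + 3  ⟹  3 = (-5)·41 + (8)·26
4 = 1 × 3 + 1  ⟹  1 = (7)·41 + (-11)·26
So (-11)·26 ≡ 1 (mod 41), i.e. 26^(-1) ≡ -11 ≡ 30 (mod 41).
Check: 26 × 30 = 780 ≡ 1 (mod 41)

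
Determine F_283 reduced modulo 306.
5

Matrix identity: Q^n = [[F_(n+1), F_n], [F_n, F_(n-1)]] with Q = [[1,1],[1,0]].
n = 283 = 100011011₂. Square-and-multiply, entries mod 306:
Q^1 = [[1,1],[1,0]]
Q^2 = (Q^1)² = [[2,1],[1,1]]
Q^4 = (Q^2)² = [[5,3],[3,2]]
Q^8 = (Q^4)² = [[34,21],[21,13]]
Q^17 = (Q^8)²·Q = [[136,67],[67,69]]
Q^35 = (Q^17)²·Q = [[0,35],[35,271]]
Q^70 = (Q^35)² = [[1,305],[305,2]]
Q^141 = (Q^70)²·Q = [[305,2],[2,303]]
Q^283 = (Q^141)²·Q = [[303,5],[5,298]]
F_283 mod 306 = Q^283[0][1] = 5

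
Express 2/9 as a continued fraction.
[0; 4, 2]

Euclidean algorithm steps:
2 = 0 × 9 + 2
9 = 4 × 2 + 1
2 = 2 × 1 + 0
Continued fraction: [0; 4, 2]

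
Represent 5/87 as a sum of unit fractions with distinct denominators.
1/18 + 1/522

Greedy algorithm:
5/87: ceiling(87/5) = 18, use 1/18
1/522: ceiling(522/1) = 522, use 1/522
Result: 5/87 = 1/18 + 1/522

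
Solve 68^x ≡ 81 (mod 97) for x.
88

Baby-step giant-step with step n = ⌈√97⌉ = 10.
Baby steps 68^j mod 97 (j:value) for j=0..9: 0:1, 1:68, 2:65, 3:55, 4:54, 5:83, 6:18, 7:60, 8:6, 9:20.
Giant-step multiplier: 68^(-10) ≡ 68^(96-10) = 68^86 ≡ 49 (mod 97).
Giant steps γ_i = 81·49^i mod 97: γ_0=81, γ_1=89, γ_2=93, γ_3=95, γ_4=96, γ_5=48, γ_6=24, γ_7=12, γ_8=6 (in table at j=8).
x = i·n + j = 8·10 + 8 = 88.
Check: 68^88 ≡ 81 (mod 97).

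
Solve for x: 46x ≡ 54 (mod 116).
x ≡ 39 (mod 58)

gcd(46, 116) = 2, which divides 54, so solutions exist.
Divide through by 2: 23x ≡ 27 (mod 58).
Find 23^(-1) mod 58 by the extended Euclidean algorithm:
58 = 2 × 23 + 12  ⟹  12 = (1)·58 + (-2)·23
23 = 1 × 12 + 11  ⟹  11 = (-1)·58 + (3)·23
12 = 1 × 11 + 1  ⟹  1 = (2)·58 + (-5)·23
So (-5)·23 ≡ 1 (mod 58), i.e. 23^(-1) ≡ -5 ≡ 53 (mod 58).
x ≡ 53 × 27 = 1431 ≡ 39 (mod 58).
Check: 46 × 39 = 1794 ≡ 54 (mod 116).
x ≡ 39 (mod 58), giving 2 solutions mod 116.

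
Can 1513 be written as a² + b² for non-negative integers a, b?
12² + 37² (a=12, b=37)

Factorization: 1513 = 17 × 89
By Fermat: n is sum of two squares iff every prime p ≡ 3 (mod 4) appears to even power.
All primes ≡ 3 (mod 4) appear to even power.
Search a = 0, 1, 2, … for 1513 - a² a perfect square: first hit at a = 12: 1513 - 144 = 1369 = 37².
1513 = 12² + 37² = 144 + 1369 ✓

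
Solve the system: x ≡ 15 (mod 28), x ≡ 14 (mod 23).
267

Using Chinese Remainder Theorem:
M = 28 × 23 = 644
M1 = 23, M2 = 28
y1 = 23^(-1) mod 28 = 11
y2 = 28^(-1) mod 23 = 14
x = (15×23×11 + 14×28×14) mod 644 = 267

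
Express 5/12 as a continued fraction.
[0; 2, 2, 2]

Euclidean algorithm steps:
5 = 0 × 12 + 5
12 = 2 × 5 + 2
5 = 2 × 2 + 1
2 = 2 × 1 + 0
Continued fraction: [0; 2, 2, 2]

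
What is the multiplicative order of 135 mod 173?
43

173 is prime, so ord(135) divides φ(173) = 172.
Divisors of 172: 1, 2, 4, 43, 86, 172.
Repeated squaring: 135^1 ≡ 135, 135^2 ≡ 60, 135^4 ≡ 140, 135^8 ≡ 51, 135^16 ≡ 6, 135^32 ≡ 36, 135^64 ≡ 85, 135^128 ≡ 132 (mod 173).
Test 135^d mod 173 for each divisor d in increasing order:
135^1 ≡ 135
135^2 ≡ 60
135^4 ≡ 140
135^43 = 135^32·135^8·135^2·135^1 ≡ 1  ← first divisor giving 1
The order is 43.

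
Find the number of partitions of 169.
250438925115

p(n) counts ways to write n as a sum of positive integers (order ignored).
Euler's pentagonal recurrence: p(k) = p(k-1) + p(k-2) - p(k-5) - p(k-7) + p(k-12) + p(k-15) - ... (offsets j(3j∓1)/2, signs ++--, p(0)=1, p(<0)=0).
DP table for k = 0..168: p(0)=1, p(1)=1, p(2)=2, p(3)=3, p(4)=5, p(5)=7, p(6)=11, p(7)=15, p(8)=22, p(9)=30, p(10)=42, p(11)=56, p(12)=77, p(13)=101, p(14)=135, p(15)=176, p(16)=231, p(17)=297, p(18)=385, p(19)=490, p(20)=627, p(21)=792, p(22)=1002, p(23)=1255, p(24)=1575, p(25)=1958, p(26)=2436, p(27)=3010, p(28)=3718, p(29)=4565, p(30)=5604, p(31)=6842, p(32)=8349, p(33)=10143, p(34)=12310, p(35)=14883, p(36)=17977, p(37)=21637, p(38)=26015, p(39)=31185, p(40)=37338, p(41)=44583, p(42)=53174, p(43)=63261, p(44)=75175, p(45)=89134, p(46)=105558, p(47)=124754, p(48)=147273, p(49)=173525, p(50)=204226, p(51)=239943, p(52)=281589, p(53)=329931, p(54)=386155, p(55)=451276, p(56)=526823, p(57)=614154, p(58)=715220, p(59)=831820, p(60)=966467, p(61)=1121505, p(62)=1300156, p(63)=1505499, p(64)=1741630, p(65)=2012558, p(66)=2323520, p(67)=2679689, p(68)=3087735, p(69)=3554345, p(70)=4087968, p(71)=4697205, p(72)=5392783, p(73)=6185689, p(74)=7089500, p(75)=8118264, p(76)=9289091, p(77)=10619863, p(78)=12132164, p(79)=13848650, p(80)=15796476, p(81)=18004327, p(82)=20506255, p(83)=23338469, p(84)=26543660, p(85)=30167357, p(86)=34262962, p(87)=38887673, p(88)=44108109, p(89)=49995925, p(90)=56634173, p(91)=64112359, p(92)=72533807, p(93)=82010177, p(94)=92669720, p(95)=104651419, p(96)=118114304, p(97)=133230930, p(98)=150198136, p(99)=169229875, p(100)=190569292, p(101)=214481126, p(102)=241265379, p(103)=271248950, p(104)=304801365, p(105)=342325709, p(106)=384276336, p(107)=431149389, p(108)=483502844, p(109)=541946240, p(110)=607163746, p(111)=679903203, p(112)=761002156, p(113)=851376628, p(114)=952050665, p(115)=1064144451, p(116)=1188908248, p(117)=1327710076, p(118)=1482074143, p(119)=1653668665, p(120)=1844349560, p(121)=2056148051, p(122)=2291320912, p(123)=2552338241, p(124)=2841940500, p(125)=3163127352, p(126)=3519222692, p(127)=3913864295, p(128)=4351078600, p(129)=4835271870, p(130)=5371315400, p(131)=5964539504, p(132)=6620830889, p(133)=7346629512, p(134)=8149040695, p(135)=9035836076, p(136)=10015581680, p(137)=11097645016, p(138)=12292341831, p(139)=13610949895, p(140)=15065878135, p(141)=16670689208, p(142)=18440293320, p(143)=20390982757, p(144)=22540654445, p(145)=24908858009, p(146)=27517052599, p(147)=30388671978, p(148)=33549419497, p(149)=37027355200, p(150)=40853235313, p(151)=45060624582, p(152)=49686288421, p(153)=54770336324, p(154)=60356673280, p(155)=66493182097, p(156)=73232243759, p(157)=80630964769, p(158)=88751778802, p(159)=97662728555, p(160)=107438159466, p(161)=118159068427, p(162)=129913904637, p(163)=142798995930, p(164)=156919475295, p(165)=172389800255, p(166)=189334822579, p(167)=207890420102, p(168)=228204732751.
Final step: p(169) = p(168) + p(167) - p(164) - p(162) + p(157) + p(154) - p(147) - p(143) + p(134) + p(129) - p(118) - p(112) + p(99) + p(92) - p(77) - p(69) + p(52) + p(43) - p(24) - p(14)
= 228204732751 + 207890420102 - 156919475295 - 129913904637 + 80630964769 + 60356673280 - 30388671978 - 20390982757 + 8149040695 + 4835271870 - 1482074143 - 761002156 + 169229875 + 72533807 - 10619863 - 3554345 + 281589 + 63261 - 1575 - 135
= 250438925115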